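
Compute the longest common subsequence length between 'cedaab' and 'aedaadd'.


DP table for LCS of 'cedaab' and 'aedaadd':
       a  e  d  a  a  d  d
    0  0  0  0  0  0  0  0
  c 0  0  0  0  0  0  0  0
  e 0  0  1  1  1  1  1  1
  d 0  0  1  2  2  2  2  2
  a 0  1  1  2  3  3  3  3
  a 0  1  1  2  3  4  4  4
  b 0  1  1  2  3  4  4  4
LCS: 'edaa'
LCS length = 4

4


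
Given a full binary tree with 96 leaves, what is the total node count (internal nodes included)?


Leaf nodes (terminals): 96
Internal nodes = n - 1 = 96 - 1 = 95
Total = leaves + internal = 96 + 95 = 191

191


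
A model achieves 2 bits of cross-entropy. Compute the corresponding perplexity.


Perplexity formula: PP = 2^H
H = 2
PP = 2^2
Steps: 2^1 = 2, 2^2 = 4
PP = 4

4


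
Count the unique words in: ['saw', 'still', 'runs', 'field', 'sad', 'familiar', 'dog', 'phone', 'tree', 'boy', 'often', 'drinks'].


Listing all tokens and tracking unique types:
  Token 1: 'saw' -> NEW (unique so far: 1)
  Token 2: 'still' -> NEW (unique so far: 2)
  Token 3: 'runs' -> NEW (unique so far: 3)
  Token 4: 'field' -> NEW (unique so far: 4)
  Token 5: 'sad' -> NEW (unique so far: 5)
  Token 6: 'familiar' -> NEW (unique so far: 6)
  Token 7: 'dog' -> NEW (unique so far: 7)
  Token 8: 'phone' -> NEW (unique so far: 8)
  Token 9: 'tree' -> NEW (unique so far: 9)
  Token 10: 'boy' -> NEW (unique so far: 10)
  Token 11: 'often' -> NEW (unique so far: 11)
  Token 12: 'drinks' -> NEW (unique so far: 12)
Unique types: ('boy', 'dog', 'drinks', 'familiar', 'field', 'often', 'phone', 'runs', 'sad', 'saw', 'still', 'tree')
Vocabulary size: 12

12


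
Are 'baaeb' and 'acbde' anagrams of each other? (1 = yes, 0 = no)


Sort characters of 'baaeb': 'aabbe'
Sort characters of 'acbde': 'abcde'
Sorted forms differ -> they are NOT anagrams
Result: 0

0


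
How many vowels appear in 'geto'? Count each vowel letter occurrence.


Scanning each character of 'geto':
  Position 1: 'g' -> consonant (running count: 0)
  Position 2: 'e' -> vowel (running count: 1)
  Position 3: 't' -> consonant (running count: 1)
  Position 4: 'o' -> vowel (running count: 2)
Total vowels: 2

2


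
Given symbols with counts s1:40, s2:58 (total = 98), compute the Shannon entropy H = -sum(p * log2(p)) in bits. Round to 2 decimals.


Computing entropy H = -sum(p_i * log2(p_i)):
  s1: p = 40/98 = 0.4082, -p*log2(p) = 0.5277
  s2: p = 58/98 = 0.5918, -p*log2(p) = 0.4479
H = sum of terms = 0.9756
Rounded to 2 decimals: 0.98

0.98


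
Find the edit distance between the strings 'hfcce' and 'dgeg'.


Building DP table for s1='hfcce' (len 5) and s2='dgeg' (len 4):
       d  g  e  g
    0  1  2  3  4
  h 1  1  2  3  4
  f 2  2  2  3  4
  c 3  3  3  3  4
  c 4  4  4  4  4
  e 5  5  5  4  5
Edit distance = dp[5][4] = 5

5


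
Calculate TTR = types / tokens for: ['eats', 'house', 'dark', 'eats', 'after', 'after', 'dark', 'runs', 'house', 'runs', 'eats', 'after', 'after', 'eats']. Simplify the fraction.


Tokens: 14
Unique types: ('after', 'dark', 'eats', 'house', 'runs') = 5
TTR = 5/14
Already in lowest terms.

5/14


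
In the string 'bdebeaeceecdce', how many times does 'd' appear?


Scanning 'bdebeaeceecdce' for 'd':
  Position 1: 'd' -> MATCH (count: 1)
  Position 11: 'd' -> MATCH (count: 2)
Total occurrences of 'd': 2

2


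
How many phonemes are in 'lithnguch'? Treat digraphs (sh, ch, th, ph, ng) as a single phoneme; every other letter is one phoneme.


Parsing 'lithnguch' greedily, digraphs first:
  'l' -> consonant phoneme (phonemes so far: 1)
  'i' -> vowel phoneme (phonemes so far: 2)
  'th' -> digraph (1 consonant phoneme) (phonemes so far: 3)
  'ng' -> digraph (1 consonant phoneme) (phonemes so far: 4)
  'u' -> vowel phoneme (phonemes so far: 5)
  'ch' -> digraph (1 consonant phoneme) (phonemes so far: 6)
Total phonemes: 6

6


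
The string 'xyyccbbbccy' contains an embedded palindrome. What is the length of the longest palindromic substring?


Scanning 'xyyccbbbccy' for palindromic substrings.
Substring at positions 2-10: 'yccbbbccy'.
Check: reverse('yccbbbccy') = 'yccbbbccy' -> palindrome confirmed.
Neighbouring characters ('y' / '-') break symmetry, so it cannot extend further.
No longer palindromic substring exists; longest length = 9

9


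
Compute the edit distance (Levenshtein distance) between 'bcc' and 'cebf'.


Building DP table for s1='bcc' (len 3) and s2='cebf' (len 4):
       c  e  b  f
    0  1  2  3  4
  b 1  1  2  2  3
  c 2  1  2  3  3
  c 3  2  2  3  4
Edit distance = dp[3][4] = 4

4


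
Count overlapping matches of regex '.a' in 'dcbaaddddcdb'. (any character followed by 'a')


Pattern: .a means any character followed by 'a'.
Scanning 'dcbaaddddcdb' position-by-position:
  Pos 0: window 'dc' -> no
  Pos 1: window 'cb' -> no
  Pos 2: window 'ba' -> MATCH
  Pos 3: window 'aa' -> MATCH
  Pos 4: window 'ad' -> no
  Pos 5: window 'dd' -> no
  Pos 6: window 'dd' -> no
  Pos 7: window 'dd' -> no
  Pos 8: window 'dc' -> no
  Pos 9: window 'cd' -> no
  Pos 10: window 'db' -> no
  Pos 11: window 'b' -> no
Total matches: 2

2


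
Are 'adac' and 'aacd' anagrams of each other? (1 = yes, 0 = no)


Sort characters of 'adac': 'aacd'
Sort characters of 'aacd': 'aacd'
Sorted forms match -> they ARE anagrams
Result: 1

1


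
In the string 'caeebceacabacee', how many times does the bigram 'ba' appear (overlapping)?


Scanning 'caeebceacabacee' for bigram 'ba':
  Position 0: 'ca' -> no
  Position 1: 'ae' -> no
  Position 2: 'ee' -> no
  Position 3: 'eb' -> no
  Position 4: 'bc' -> no
  Position 5: 'ce' -> no
  Position 6: 'ea' -> no
  Position 7: 'ac' -> no
  Position 8: 'ca' -> no
  Position 9: 'ab' -> no
  Position 10: 'ba' -> MATCH
  Position 11: 'ac' -> no
  Position 12: 'ce' -> no
  Position 13: 'ee' -> no
Total matches: 1

1


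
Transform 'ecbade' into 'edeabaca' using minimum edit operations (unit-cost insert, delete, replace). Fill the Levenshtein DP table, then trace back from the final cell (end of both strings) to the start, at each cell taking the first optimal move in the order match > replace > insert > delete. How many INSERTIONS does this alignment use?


Edit distance = 5. Backtracking from cell (6, 8) with preference match > replace > insert > delete,
then listing the resulting alignment 'ecbade' -> 'edeabaca' left to right:
  Step 1: insert 'e' [insertion #1]
  Step 2: insert 'd' [insertion #2]
  Step 3: keep 'e'
  Step 4: replace c->a
  Step 5: keep 'b'
  Step 6: keep 'a'
  Step 7: replace d->c
  Step 8: replace e->a
Total insertions: 2

2


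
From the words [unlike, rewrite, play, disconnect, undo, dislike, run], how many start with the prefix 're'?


Checking each word for prefix 're':
  'unlike' -> no (count: 0)
  'rewrite' -> YES, starts with 're' (count: 1)
  'play' -> no (count: 1)
  'disconnect' -> no (count: 1)
  'undo' -> no (count: 1)
  'dislike' -> no (count: 1)
  'run' -> no (count: 1)
Total with prefix 're': 1

1


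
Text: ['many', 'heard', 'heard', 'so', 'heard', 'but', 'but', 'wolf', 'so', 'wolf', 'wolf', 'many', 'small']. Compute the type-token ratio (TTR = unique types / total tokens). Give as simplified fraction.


Tokens: 13
Unique types: ('but', 'heard', 'many', 'small', 'so', 'wolf') = 6
TTR = 6/13
Already in lowest terms.

6/13


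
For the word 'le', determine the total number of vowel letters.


Scanning each character of 'le':
  Position 1: 'l' -> consonant (running count: 0)
  Position 2: 'e' -> vowel (running count: 1)
Total vowels: 1

1


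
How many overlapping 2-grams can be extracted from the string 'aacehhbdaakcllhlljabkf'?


String 'aacehhbdaakcllhlljabkf' has length L = 22.
Number of overlapping n-grams = L - n + 1
Substituting: 22 - 2 + 1 = 21

21


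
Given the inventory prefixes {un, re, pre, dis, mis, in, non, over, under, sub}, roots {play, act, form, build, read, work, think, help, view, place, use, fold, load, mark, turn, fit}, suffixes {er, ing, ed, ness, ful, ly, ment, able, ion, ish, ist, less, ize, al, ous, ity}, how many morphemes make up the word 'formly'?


Segmenting 'formly' against the inventory:
  'form' -> root (morpheme 1)
  'ly' -> suffix (morpheme 2)
Total morphemes: 2

2


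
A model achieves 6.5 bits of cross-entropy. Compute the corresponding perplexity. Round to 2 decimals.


Perplexity formula: PP = 2^H
H = 6.5
PP = 2^6.5
Decompose: 2^6.5 = 2^6 * 2^0.5 = 2^6 * sqrt(2)
2^6 = 64, sqrt(2) ~ 1.4142136
PP ~ 64 * 1.4142136 = 90.5096704
Rounded to 2 decimals: 90.51

90.51


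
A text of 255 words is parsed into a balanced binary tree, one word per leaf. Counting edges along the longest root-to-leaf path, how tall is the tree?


In a balanced binary tree with n leaves the deepest leaf is ceil(log2(n)) edges below the root.
log2(255) = 7.9944
ceil(7.9944) = 8
height (edges) = 8

8


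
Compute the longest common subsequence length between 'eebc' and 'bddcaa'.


DP table for LCS of 'eebc' and 'bddcaa':
       b  d  d  c  a  a
    0  0  0  0  0  0  0
  e 0  0  0  0  0  0  0
  e 0  0  0  0  0  0  0
  b 0  1  1  1  1  1  1
  c 0  1  1  1  2  2  2
LCS: 'bc'
LCS length = 2

2


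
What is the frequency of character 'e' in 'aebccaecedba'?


Scanning 'aebccaecedba' for 'e':
  Position 1: 'e' -> MATCH (count: 1)
  Position 6: 'e' -> MATCH (count: 2)
  Position 8: 'e' -> MATCH (count: 3)
Total occurrences of 'e': 3

3


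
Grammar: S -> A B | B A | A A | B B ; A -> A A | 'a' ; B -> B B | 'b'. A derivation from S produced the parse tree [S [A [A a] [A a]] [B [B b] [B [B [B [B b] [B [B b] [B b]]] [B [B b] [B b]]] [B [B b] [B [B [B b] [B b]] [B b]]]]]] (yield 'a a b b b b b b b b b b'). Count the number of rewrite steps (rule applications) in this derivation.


Every bracketed nonterminal node [X ...] in the tree is produced by exactly one rule application.
Reading the tree off as a leftmost derivation:
  Step 1: S  =>  A B   (applied S -> A B)
  Step 2: A B  =>  A A B   (applied A -> A A)
  Step 3: A A B  =>  a A B   (applied A -> a)
  Step 4: a A B  =>  a a B   (applied A -> a)
  Step 5: a a B  =>  a a B B   (applied B -> B B)
  Step 6: a a B B  =>  a a b B   (applied B -> b)
  Step 7: a a b B  =>  a a b B B   (applied B -> B B)
  Step 8: a a b B B  =>  a a b B B B   (applied B -> B B)
  Step 9: a a b B B B  =>  a a b B B B B   (applied B -> B B)
  Step 10: a a b B B B B  =>  a a b b B B B   (applied B -> b)
  Step 11: a a b b B B B  =>  a a b b B B B B   (applied B -> B B)
  Step 12: a a b b B B B B  =>  a a b b b B B B   (applied B -> b)
  Step 13: a a b b b B B B  =>  a a b b b b B B   (applied B -> b)
  Step 14: a a b b b b B B  =>  a a b b b b B B B   (applied B -> B B)
  Step 15: a a b b b b B B B  =>  a a b b b b b B B   (applied B -> b)
  Step 16: a a b b b b b B B  =>  a a b b b b b b B   (applied B -> b)
  Step 17: a a b b b b b b B  =>  a a b b b b b b B B   (applied B -> B B)
  Step 18: a a b b b b b b B B  =>  a a b b b b b b b B   (applied B -> b)
  Step 19: a a b b b b b b b B  =>  a a b b b b b b b B B   (applied B -> B B)
  Step 20: a a b b b b b b b B B  =>  a a b b b b b b b B B B   (applied B -> B B)
  Step 21: a a b b b b b b b B B B  =>  a a b b b b b b b b B B   (applied B -> b)
  Step 22: a a b b b b b b b b B B  =>  a a b b b b b b b b b B   (applied B -> b)
  Step 23: a a b b b b b b b b b B  =>  a a b b b b b b b b b b   (applied B -> b)
Final yield: a a b b b b b b b b b b
Total rewrite steps: 23

23


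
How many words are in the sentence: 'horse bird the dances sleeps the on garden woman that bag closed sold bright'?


Counting words by splitting on spaces:
  Word 1: 'horse'
  Word 2: 'bird'
  Word 3: 'the'
  Word 4: 'dances'
  Word 5: 'sleeps'
  Word 6: 'the'
  Word 7: 'on'
  Word 8: 'garden'
  Word 9: 'woman'
  Word 10: 'that'
  Word 11: 'bag'
  Word 12: 'closed'
  Word 13: 'sold'
  Word 14: 'bright'
Total words: 14

14


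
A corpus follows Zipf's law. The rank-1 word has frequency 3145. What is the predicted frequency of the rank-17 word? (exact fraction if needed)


Zipf's law: freq(rank) = f1 / rank
f1 = 3145, rank = 17
freq = 3145 / 17
= 185

185


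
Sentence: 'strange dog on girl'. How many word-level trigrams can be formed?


Word trigrams from [4] words:
  Trigram 1: (strange dog on)
  Trigram 2: (dog on girl)
Total word trigrams: 4 - 2 = 2

2


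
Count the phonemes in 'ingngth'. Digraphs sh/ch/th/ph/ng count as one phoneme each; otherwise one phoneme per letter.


Parsing 'ingngth' greedily, digraphs first:
  'i' -> vowel phoneme (phonemes so far: 1)
  'ng' -> digraph (1 consonant phoneme) (phonemes so far: 2)
  'ng' -> digraph (1 consonant phoneme) (phonemes so far: 3)
  'th' -> digraph (1 consonant phoneme) (phonemes so far: 4)
Total phonemes: 4

4


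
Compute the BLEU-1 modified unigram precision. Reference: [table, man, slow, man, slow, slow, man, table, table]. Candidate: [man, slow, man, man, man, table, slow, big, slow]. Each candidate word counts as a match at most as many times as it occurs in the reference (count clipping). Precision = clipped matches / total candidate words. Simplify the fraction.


Reference word counts: {'man': 3, 'slow': 3, 'table': 3}
Checking each candidate word (with clipping):
  'man' -> in reference (ref count 3, used 1/3) -> match (matches: 1)
  'slow' -> in reference (ref count 3, used 1/3) -> match (matches: 2)
  'man' -> in reference (ref count 3, used 2/3) -> match (matches: 3)
  'man' -> in reference (ref count 3, used 3/3) -> match (matches: 4)
  'man' -> ref count 3 already used up (3/3) -> clipped, no match (matches: 4)
  'table' -> in reference (ref count 3, used 1/3) -> match (matches: 5)
  'slow' -> in reference (ref count 3, used 2/3) -> match (matches: 6)
  'big' -> not in reference -> no match (matches: 6)
  'slow' -> in reference (ref count 3, used 3/3) -> match (matches: 7)
Clipped matches: 7, Candidate length: 9
Precision = 7/9

7/9


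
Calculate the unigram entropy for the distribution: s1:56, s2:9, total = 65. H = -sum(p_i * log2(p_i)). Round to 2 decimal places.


Computing entropy H = -sum(p_i * log2(p_i)):
  s1: p = 56/65 = 0.8615, -p*log2(p) = 0.1852
  s2: p = 9/65 = 0.1385, -p*log2(p) = 0.3950
H = sum of terms = 0.5802
Rounded to 2 decimals: 0.58

0.58


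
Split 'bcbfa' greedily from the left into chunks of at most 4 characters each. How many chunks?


'bcbfa' has 5 characters.
Chunking with max size 4:
  Chunk 1: 'bcbf' (positions 0-3)
  Chunk 2: 'a' (positions 4-4)
Total chunks: ceil(5 / 4) = 2

2


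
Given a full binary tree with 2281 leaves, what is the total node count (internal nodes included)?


Leaf nodes (terminals): 2281
Internal nodes = n - 1 = 2281 - 1 = 2280
Total = leaves + internal = 2281 + 2280 = 4561

4561


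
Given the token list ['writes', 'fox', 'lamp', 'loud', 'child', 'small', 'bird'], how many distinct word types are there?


Listing all tokens and tracking unique types:
  Token 1: 'writes' -> NEW (unique so far: 1)
  Token 2: 'fox' -> NEW (unique so far: 2)
  Token 3: 'lamp' -> NEW (unique so far: 3)
  Token 4: 'loud' -> NEW (unique so far: 4)
  Token 5: 'child' -> NEW (unique so far: 5)
  Token 6: 'small' -> NEW (unique so far: 6)
  Token 7: 'bird' -> NEW (unique so far: 7)
Unique types: ('bird', 'child', 'fox', 'lamp', 'loud', 'small', 'writes')
Vocabulary size: 7

7


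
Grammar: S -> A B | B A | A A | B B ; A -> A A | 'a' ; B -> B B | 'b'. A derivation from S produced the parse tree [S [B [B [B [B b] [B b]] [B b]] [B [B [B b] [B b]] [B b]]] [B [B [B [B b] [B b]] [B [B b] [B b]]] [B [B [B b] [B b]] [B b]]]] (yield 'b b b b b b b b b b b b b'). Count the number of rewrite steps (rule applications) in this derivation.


Every bracketed nonterminal node [X ...] in the tree is produced by exactly one rule application.
Reading the tree off as a leftmost derivation:
  Step 1: S  =>  B B   (applied S -> B B)
  Step 2: B B  =>  B B B   (applied B -> B B)
  Step 3: B B B  =>  B B B B   (applied B -> B B)
  Step 4: B B B B  =>  B B B B B   (applied B -> B B)
  Step 5: B B B B B  =>  b B B B B   (applied B -> b)
  Step 6: b B B B B  =>  b b B B B   (applied B -> b)
  Step 7: b b B B B  =>  b b b B B   (applied B -> b)
  Step 8: b b b B B  =>  b b b B B B   (applied B -> B B)
  Step 9: b b b B B B  =>  b b b B B B B   (applied B -> B B)
  Step 10: b b b B B B B  =>  b b b b B B B   (applied B -> b)
  Step 11: b b b b B B B  =>  b b b b b B B   (applied B -> b)
  Step 12: b b b b b B B  =>  b b b b b b B   (applied B -> b)
  Step 13: b b b b b b B  =>  b b b b b b B B   (applied B -> B B)
  Step 14: b b b b b b B B  =>  b b b b b b B B B   (applied B -> B B)
  Step 15: b b b b b b B B B  =>  b b b b b b B B B B   (applied B -> B B)
  Step 16: b b b b b b B B B B  =>  b b b b b b b B B B   (applied B -> b)
  Step 17: b b b b b b b B B B  =>  b b b b b b b b B B   (applied B -> b)
  Step 18: b b b b b b b b B B  =>  b b b b b b b b B B B   (applied B -> B B)
  Step 19: b b b b b b b b B B B  =>  b b b b b b b b b B B   (applied B -> b)
  Step 20: b b b b b b b b b B B  =>  b b b b b b b b b b B   (applied B -> b)
  Step 21: b b b b b b b b b b B  =>  b b b b b b b b b b B B   (applied B -> B B)
  Step 22: b b b b b b b b b b B B  =>  b b b b b b b b b b B B B   (applied B -> B B)
  Step 23: b b b b b b b b b b B B B  =>  b b b b b b b b b b b B B   (applied B -> b)
  Step 24: b b b b b b b b b b b B B  =>  b b b b b b b b b b b b B   (applied B -> b)
  Step 25: b b b b b b b b b b b b B  =>  b b b b b b b b b b b b b   (applied B -> b)
Final yield: b b b b b b b b b b b b b
Total rewrite steps: 25

25


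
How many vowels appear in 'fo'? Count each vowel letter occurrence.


Scanning each character of 'fo':
  Position 1: 'f' -> consonant (running count: 0)
  Position 2: 'o' -> vowel (running count: 1)
Total vowels: 1

1


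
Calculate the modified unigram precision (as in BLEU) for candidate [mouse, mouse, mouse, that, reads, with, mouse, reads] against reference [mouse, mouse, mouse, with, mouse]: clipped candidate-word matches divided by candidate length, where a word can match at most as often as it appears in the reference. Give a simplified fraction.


Reference word counts: {'mouse': 4, 'with': 1}
Checking each candidate word (with clipping):
  'mouse' -> in reference (ref count 4, used 1/4) -> match (matches: 1)
  'mouse' -> in reference (ref count 4, used 2/4) -> match (matches: 2)
  'mouse' -> in reference (ref count 4, used 3/4) -> match (matches: 3)
  'that' -> not in reference -> no match (matches: 3)
  'reads' -> not in reference -> no match (matches: 3)
  'with' -> in reference (ref count 1, used 1/1) -> match (matches: 4)
  'mouse' -> in reference (ref count 4, used 4/4) -> match (matches: 5)
  'reads' -> not in reference -> no match (matches: 5)
Clipped matches: 5, Candidate length: 8
Precision = 5/8

5/8


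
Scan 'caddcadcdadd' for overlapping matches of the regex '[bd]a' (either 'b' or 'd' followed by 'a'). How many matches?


Pattern: [bd]a means either 'b' or 'd' followed by 'a'.
Scanning 'caddcadcdadd' position-by-position:
  Pos 0: window 'ca' -> no
  Pos 1: window 'ad' -> no
  Pos 2: window 'dd' -> no
  Pos 3: window 'dc' -> no
  Pos 4: window 'ca' -> no
  Pos 5: window 'ad' -> no
  Pos 6: window 'dc' -> no
  Pos 7: window 'cd' -> no
  Pos 8: window 'da' -> MATCH
  Pos 9: window 'ad' -> no
  Pos 10: window 'dd' -> no
  Pos 11: window 'd' -> no
Total matches: 1

1


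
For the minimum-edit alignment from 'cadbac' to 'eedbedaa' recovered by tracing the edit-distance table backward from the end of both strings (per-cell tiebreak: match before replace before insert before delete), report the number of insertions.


Edit distance = 5. Backtracking from cell (6, 8) with preference match > replace > insert > delete,
then listing the resulting alignment 'cadbac' -> 'eedbedaa' left to right:
  Step 1: replace c->e
  Step 2: replace a->e
  Step 3: keep 'd'
  Step 4: keep 'b'
  Step 5: insert 'e' [insertion #1]
  Step 6: insert 'd' [insertion #2]
  Step 7: keep 'a'
  Step 8: replace c->a
Total insertions: 2

2


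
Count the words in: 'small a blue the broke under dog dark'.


Counting words by splitting on spaces:
  Word 1: 'small'
  Word 2: 'a'
  Word 3: 'blue'
  Word 4: 'the'
  Word 5: 'broke'
  Word 6: 'under'
  Word 7: 'dog'
  Word 8: 'dark'
Total words: 8

8


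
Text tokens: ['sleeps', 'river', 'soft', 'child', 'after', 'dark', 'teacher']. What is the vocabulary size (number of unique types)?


Listing all tokens and tracking unique types:
  Token 1: 'sleeps' -> NEW (unique so far: 1)
  Token 2: 'river' -> NEW (unique so far: 2)
  Token 3: 'soft' -> NEW (unique so far: 3)
  Token 4: 'child' -> NEW (unique so far: 4)
  Token 5: 'after' -> NEW (unique so far: 5)
  Token 6: 'dark' -> NEW (unique so far: 6)
  Token 7: 'teacher' -> NEW (unique so far: 7)
Unique types: ('after', 'child', 'dark', 'river', 'sleeps', 'soft', 'teacher')
Vocabulary size: 7

7


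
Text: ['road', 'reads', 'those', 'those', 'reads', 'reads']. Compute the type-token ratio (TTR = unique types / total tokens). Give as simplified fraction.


Tokens: 6
Unique types: ('reads', 'road', 'those') = 3
TTR = 3/6
Simplify: divide both by 3 -> 1/2
TTR = 1/2

1/2


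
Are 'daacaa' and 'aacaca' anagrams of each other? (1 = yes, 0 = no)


Sort characters of 'daacaa': 'aaaacd'
Sort characters of 'aacaca': 'aaaacc'
Sorted forms differ -> they are NOT anagrams
Result: 0

0


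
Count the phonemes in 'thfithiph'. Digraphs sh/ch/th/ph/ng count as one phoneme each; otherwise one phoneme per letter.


Parsing 'thfithiph' greedily, digraphs first:
  'th' -> digraph (1 consonant phoneme) (phonemes so far: 1)
  'f' -> consonant phoneme (phonemes so far: 2)
  'i' -> vowel phoneme (phonemes so far: 3)
  'th' -> digraph (1 consonant phoneme) (phonemes so far: 4)
  'i' -> vowel phoneme (phonemes so far: 5)
  'ph' -> digraph (1 consonant phoneme) (phonemes so far: 6)
Total phonemes: 6

6


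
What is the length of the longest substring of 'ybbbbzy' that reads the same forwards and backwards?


Scanning 'ybbbbzy' for palindromic substrings.
Substring at positions 1-4: 'bbbb'.
Check: reverse('bbbb') = 'bbbb' -> palindrome confirmed.
Neighbouring characters ('y' / 'z') break symmetry, so it cannot extend further.
No longer palindromic substring exists; longest length = 4

4


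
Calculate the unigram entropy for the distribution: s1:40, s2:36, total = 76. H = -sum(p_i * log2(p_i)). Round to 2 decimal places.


Computing entropy H = -sum(p_i * log2(p_i)):
  s1: p = 40/76 = 0.5263, -p*log2(p) = 0.4874
  s2: p = 36/76 = 0.4737, -p*log2(p) = 0.5106
H = sum of terms = 0.9980
Rounded to 2 decimals: 1.00

1.00


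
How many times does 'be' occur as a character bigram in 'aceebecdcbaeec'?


Scanning 'aceebecdcbaeec' for bigram 'be':
  Position 0: 'ac' -> no
  Position 1: 'ce' -> no
  Position 2: 'ee' -> no
  Position 3: 'eb' -> no
  Position 4: 'be' -> MATCH
  Position 5: 'ec' -> no
  Position 6: 'cd' -> no
  Position 7: 'dc' -> no
  Position 8: 'cb' -> no
  Position 9: 'ba' -> no
  Position 10: 'ae' -> no
  Position 11: 'ee' -> no
  Position 12: 'ec' -> no
Total matches: 1

1


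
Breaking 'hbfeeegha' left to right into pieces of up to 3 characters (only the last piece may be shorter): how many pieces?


'hbfeeegha' has 9 characters.
Chunking with max size 3:
  Chunk 1: 'hbf' (positions 0-2)
  Chunk 2: 'eee' (positions 3-5)
  Chunk 3: 'gha' (positions 6-8)
Total chunks: ceil(9 / 3) = 3

3


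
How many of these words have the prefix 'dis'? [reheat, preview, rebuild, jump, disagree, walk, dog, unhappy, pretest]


Checking each word for prefix 'dis':
  'reheat' -> no (count: 0)
  'preview' -> no (count: 0)
  'rebuild' -> no (count: 0)
  'jump' -> no (count: 0)
  'disagree' -> YES, starts with 'dis' (count: 1)
  'walk' -> no (count: 1)
  'dog' -> no (count: 1)
  'unhappy' -> no (count: 1)
  'pretest' -> no (count: 1)
Total with prefix 'dis': 1

1


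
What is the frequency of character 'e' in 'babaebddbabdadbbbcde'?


Scanning 'babaebddbabdadbbbcde' for 'e':
  Position 4: 'e' -> MATCH (count: 1)
  Position 19: 'e' -> MATCH (count: 2)
Total occurrences of 'e': 2

2


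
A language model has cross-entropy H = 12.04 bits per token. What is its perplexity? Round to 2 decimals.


Perplexity formula: PP = 2^H
H = 12.04
PP = 2^12.04
Decompose: 2^12.04 = 2^12 * 2^0.04
2^12 = 4096, 2^0.04 ~ 1.0281138
PP ~ 4096 * 1.0281138 = 4211.1541248
Rounded to 2 decimals: 4211.15

4211.15


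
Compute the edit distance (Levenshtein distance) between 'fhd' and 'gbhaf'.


Building DP table for s1='fhd' (len 3) and s2='gbhaf' (len 5):
       g  b  h  a  f
    0  1  2  3  4  5
  f 1  1  2  3  4  4
  h 2  2  2  2  3  4
  d 3  3  3  3  3  4
Edit distance = dp[3][5] = 4

4


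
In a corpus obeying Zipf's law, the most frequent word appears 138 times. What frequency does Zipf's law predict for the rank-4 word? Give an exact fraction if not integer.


Zipf's law: freq(rank) = f1 / rank
f1 = 138, rank = 4
freq = 138 / 4
GCD(138, 4) = 2
Simplified: 69/2

69/2


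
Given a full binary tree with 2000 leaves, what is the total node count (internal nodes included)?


Leaf nodes (terminals): 2000
Internal nodes = n - 1 = 2000 - 1 = 1999
Total = leaves + internal = 2000 + 1999 = 3999

3999


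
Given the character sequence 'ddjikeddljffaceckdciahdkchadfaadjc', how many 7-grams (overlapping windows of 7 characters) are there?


String 'ddjikeddljffaceckdciahdkchadfaadjc' has length L = 34.
Number of overlapping n-grams = L - n + 1
Substituting: 34 - 7 + 1 = 28

28


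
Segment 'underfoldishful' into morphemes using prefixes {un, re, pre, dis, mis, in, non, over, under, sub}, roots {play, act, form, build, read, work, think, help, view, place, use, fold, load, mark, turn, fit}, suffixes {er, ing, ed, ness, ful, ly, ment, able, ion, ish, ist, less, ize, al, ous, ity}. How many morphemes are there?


Segmenting 'underfoldishful' against the inventory:
  'under' -> prefix (morpheme 1)
  'fold' -> root (morpheme 2)
  'ish' -> suffix (morpheme 3)
  'ful' -> suffix (morpheme 4)
Total morphemes: 4

4


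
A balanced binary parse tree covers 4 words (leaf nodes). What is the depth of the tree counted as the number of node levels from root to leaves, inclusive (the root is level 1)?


In a balanced binary tree with n leaves the deepest leaf is ceil(log2(n)) edges below the root,
so counting node levels inclusive of root and leaves gives ceil(log2(n)) + 1 levels.
log2(4) = 2.0000
ceil(2.0000) = 2
levels = 2 + 1 = 3

3


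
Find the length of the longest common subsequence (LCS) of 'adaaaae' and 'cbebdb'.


DP table for LCS of 'adaaaae' and 'cbebdb':
       c  b  e  b  d  b
    0  0  0  0  0  0  0
  a 0  0  0  0  0  0  0
  d 0  0  0  0  0  1  1
  a 0  0  0  0  0  1  1
  a 0  0  0  0  0  1  1
  a 0  0  0  0  0  1  1
  a 0  0  0  0  0  1  1
  e 0  0  0  1  1  1  1
LCS: 'd'
LCS length = 1

1


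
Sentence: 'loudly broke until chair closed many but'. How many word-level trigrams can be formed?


Word trigrams from [7] words:
  Trigram 1: (loudly broke until)
  Trigram 2: (broke until chair)
  Trigram 3: (until chair closed)
  Trigram 4: (chair closed many)
  Trigram 5: (closed many but)
Total word trigrams: 7 - 2 = 5

5


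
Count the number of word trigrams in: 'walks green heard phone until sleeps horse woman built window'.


Word trigrams from [10] words:
  Trigram 1: (walks green heard)
  Trigram 2: (green heard phone)
  Trigram 3: (heard phone until)
  Trigram 4: (phone until sleeps)
  Trigram 5: (until sleeps horse)
  Trigram 6: (sleeps horse woman)
  Trigram 7: (horse woman built)
  Trigram 8: (woman built window)
Total word trigrams: 10 - 2 = 8

8


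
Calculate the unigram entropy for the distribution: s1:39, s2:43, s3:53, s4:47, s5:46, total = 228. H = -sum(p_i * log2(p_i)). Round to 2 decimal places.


Computing entropy H = -sum(p_i * log2(p_i)):
  s1: p = 39/228 = 0.1711, -p*log2(p) = 0.4358
  s2: p = 43/228 = 0.1886, -p*log2(p) = 0.4539
  s3: p = 53/228 = 0.2325, -p*log2(p) = 0.4893
  s4: p = 47/228 = 0.2061, -p*log2(p) = 0.4696
  s5: p = 46/228 = 0.2018, -p*log2(p) = 0.4659
H = sum of terms = 2.3145
Rounded to 2 decimals: 2.31

2.31


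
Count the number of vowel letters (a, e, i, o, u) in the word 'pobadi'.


Scanning each character of 'pobadi':
  Position 1: 'p' -> consonant (running count: 0)
  Position 2: 'o' -> vowel (running count: 1)
  Position 3: 'b' -> consonant (running count: 1)
  Position 4: 'a' -> vowel (running count: 2)
  Position 5: 'd' -> consonant (running count: 2)
  Position 6: 'i' -> vowel (running count: 3)
Total vowels: 3

3


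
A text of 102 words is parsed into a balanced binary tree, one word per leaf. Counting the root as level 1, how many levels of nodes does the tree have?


In a balanced binary tree with n leaves the deepest leaf is ceil(log2(n)) edges below the root,
so counting node levels inclusive of root and leaves gives ceil(log2(n)) + 1 levels.
log2(102) = 6.6724
ceil(6.6724) = 7
levels = 7 + 1 = 8

8


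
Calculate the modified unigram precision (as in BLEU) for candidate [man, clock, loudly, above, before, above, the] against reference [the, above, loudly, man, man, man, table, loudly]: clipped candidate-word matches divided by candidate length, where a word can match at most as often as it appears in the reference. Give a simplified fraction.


Reference word counts: {'above': 1, 'loudly': 2, 'man': 3, 'table': 1, 'the': 1}
Checking each candidate word (with clipping):
  'man' -> in reference (ref count 3, used 1/3) -> match (matches: 1)
  'clock' -> not in reference -> no match (matches: 1)
  'loudly' -> in reference (ref count 2, used 1/2) -> match (matches: 2)
  'above' -> in reference (ref count 1, used 1/1) -> match (matches: 3)
  'before' -> not in reference -> no match (matches: 3)
  'above' -> ref count 1 already used up (1/1) -> clipped, no match (matches: 3)
  'the' -> in reference (ref count 1, used 1/1) -> match (matches: 4)
Clipped matches: 4, Candidate length: 7
Precision = 4/7

4/7


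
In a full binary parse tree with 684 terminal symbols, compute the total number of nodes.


Leaf nodes (terminals): 684
Internal nodes = n - 1 = 684 - 1 = 683
Total = leaves + internal = 684 + 683 = 1367

1367


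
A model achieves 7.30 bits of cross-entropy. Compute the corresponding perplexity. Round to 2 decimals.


Perplexity formula: PP = 2^H
H = 7.30
PP = 2^7.30
Decompose: 2^7.30 = 2^7 * 2^0.30
2^7 = 128, 2^0.30 ~ 1.2311444
PP ~ 128 * 1.2311444 = 157.5864832
Rounded to 2 decimals: 157.59

157.59


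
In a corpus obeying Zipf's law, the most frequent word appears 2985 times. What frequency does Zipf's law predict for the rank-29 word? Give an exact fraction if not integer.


Zipf's law: freq(rank) = f1 / rank
f1 = 2985, rank = 29
freq = 2985 / 29
GCD(2985, 29) = 1
Simplified: 2985/29

2985/29


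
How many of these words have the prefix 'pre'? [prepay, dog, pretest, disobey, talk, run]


Checking each word for prefix 'pre':
  'prepay' -> YES, starts with 'pre' (count: 1)
  'dog' -> no (count: 1)
  'pretest' -> YES, starts with 'pre' (count: 2)
  'disobey' -> no (count: 2)
  'talk' -> no (count: 2)
  'run' -> no (count: 2)
Total with prefix 'pre': 2

2


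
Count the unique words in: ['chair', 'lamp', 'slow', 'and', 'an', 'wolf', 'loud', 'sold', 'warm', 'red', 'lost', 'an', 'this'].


Listing all tokens and tracking unique types:
  Token 1: 'chair' -> NEW (unique so far: 1)
  Token 2: 'lamp' -> NEW (unique so far: 2)
  Token 3: 'slow' -> NEW (unique so far: 3)
  Token 4: 'and' -> NEW (unique so far: 4)
  Token 5: 'an' -> NEW (unique so far: 5)
  Token 6: 'wolf' -> NEW (unique so far: 6)
  Token 7: 'loud' -> NEW (unique so far: 7)
  Token 8: 'sold' -> NEW (unique so far: 8)
  Token 9: 'warm' -> NEW (unique so far: 9)
  Token 10: 'red' -> NEW (unique so far: 10)
  Token 11: 'lost' -> NEW (unique so far: 11)
  Token 12: 'an' -> duplicate (unique so far: 11)
  Token 13: 'this' -> NEW (unique so far: 12)
Unique types: ('an', 'and', 'chair', 'lamp', 'lost', 'loud', 'red', 'slow', 'sold', 'this', 'warm', 'wolf')
Vocabulary size: 12

12


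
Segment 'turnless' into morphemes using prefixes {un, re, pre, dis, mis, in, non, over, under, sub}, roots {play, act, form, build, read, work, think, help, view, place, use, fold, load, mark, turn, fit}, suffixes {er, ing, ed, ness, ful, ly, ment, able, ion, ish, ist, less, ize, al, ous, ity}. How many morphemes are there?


Segmenting 'turnless' against the inventory:
  'turn' -> root (morpheme 1)
  'less' -> suffix (morpheme 2)
Total morphemes: 2

2


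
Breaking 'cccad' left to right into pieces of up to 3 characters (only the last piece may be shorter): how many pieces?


'cccad' has 5 characters.
Chunking with max size 3:
  Chunk 1: 'ccc' (positions 0-2)
  Chunk 2: 'ad' (positions 3-4)
Total chunks: ceil(5 / 3) = 2

2


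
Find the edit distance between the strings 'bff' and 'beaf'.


Building DP table for s1='bff' (len 3) and s2='beaf' (len 4):
       b  e  a  f
    0  1  2  3  4
  b 1  0  1  2  3
  f 2  1  1  2  2
  f 3  2  2  2  2
Edit distance = dp[3][4] = 2

2


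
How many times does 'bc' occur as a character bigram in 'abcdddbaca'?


Scanning 'abcdddbaca' for bigram 'bc':
  Position 0: 'ab' -> no
  Position 1: 'bc' -> MATCH
  Position 2: 'cd' -> no
  Position 3: 'dd' -> no
  Position 4: 'dd' -> no
  Position 5: 'db' -> no
  Position 6: 'ba' -> no
  Position 7: 'ac' -> no
  Position 8: 'ca' -> no
Total matches: 1

1


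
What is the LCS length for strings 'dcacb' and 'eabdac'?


DP table for LCS of 'dcacb' and 'eabdac':
       e  a  b  d  a  c
    0  0  0  0  0  0  0
  d 0  0  0  0  1  1  1
  c 0  0  0  0  1  1  2
  a 0  0  1  1  1  2  2
  c 0  0  1  1  1  2  3
  b 0  0  1  2  2  2  3
LCS: 'dac'
LCS length = 3

3


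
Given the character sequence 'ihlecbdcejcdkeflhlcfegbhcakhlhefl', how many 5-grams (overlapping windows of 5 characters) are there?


String 'ihlecbdcejcdkeflhlcfegbhcakhlhefl' has length L = 33.
Number of overlapping n-grams = L - n + 1
Substituting: 33 - 5 + 1 = 29

29


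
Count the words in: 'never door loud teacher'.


Counting words by splitting on spaces:
  Word 1: 'never'
  Word 2: 'door'
  Word 3: 'loud'
  Word 4: 'teacher'
Total words: 4

4


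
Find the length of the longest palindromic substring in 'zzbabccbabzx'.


Scanning 'zzbabccbabzx' for palindromic substrings.
Substring at positions 1-10: 'zbabccbabz'.
Check: reverse('zbabccbabz') = 'zbabccbabz' -> palindrome confirmed.
Neighbouring characters ('z' / 'x') break symmetry, so it cannot extend further.
No longer palindromic substring exists; longest length = 10

10


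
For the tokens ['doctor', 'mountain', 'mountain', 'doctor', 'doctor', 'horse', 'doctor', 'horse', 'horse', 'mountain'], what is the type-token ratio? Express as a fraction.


Tokens: 10
Unique types: ('doctor', 'horse', 'mountain') = 3
TTR = 3/10
Already in lowest terms.

3/10


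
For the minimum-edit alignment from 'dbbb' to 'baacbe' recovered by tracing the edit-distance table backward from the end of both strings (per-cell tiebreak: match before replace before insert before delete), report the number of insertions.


Edit distance = 5. Backtracking from cell (4, 6) with preference match > replace > insert > delete,
then listing the resulting alignment 'dbbb' -> 'baacbe' left to right:
  Step 1: insert 'b' [insertion #1]
  Step 2: insert 'a' [insertion #2]
  Step 3: replace d->a
  Step 4: replace b->c
  Step 5: keep 'b'
  Step 6: replace b->e
Total insertions: 2

2


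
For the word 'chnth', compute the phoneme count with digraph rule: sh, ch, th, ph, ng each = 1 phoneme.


Parsing 'chnth' greedily, digraphs first:
  'ch' -> digraph (1 consonant phoneme) (phonemes so far: 1)
  'n' -> consonant phoneme (phonemes so far: 2)
  'th' -> digraph (1 consonant phoneme) (phonemes so far: 3)
Total phonemes: 3

3


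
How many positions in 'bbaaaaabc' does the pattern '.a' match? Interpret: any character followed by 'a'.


Pattern: .a means any character followed by 'a'.
Scanning 'bbaaaaabc' position-by-position:
  Pos 0: window 'bb' -> no
  Pos 1: window 'ba' -> MATCH
  Pos 2: window 'aa' -> MATCH
  Pos 3: window 'aa' -> MATCH
  Pos 4: window 'aa' -> MATCH
  Pos 5: window 'aa' -> MATCH
  Pos 6: window 'ab' -> no
  Pos 7: window 'bc' -> no
  Pos 8: window 'c' -> no
Total matches: 5

5


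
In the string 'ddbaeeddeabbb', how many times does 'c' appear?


Scanning 'ddbaeeddeabbb' for 'c':
  No matches found.
Total occurrences of 'c': 0

0


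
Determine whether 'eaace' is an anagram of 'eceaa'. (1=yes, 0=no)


Sort characters of 'eaace': 'aacee'
Sort characters of 'eceaa': 'aacee'
Sorted forms match -> they ARE anagrams
Result: 1

1


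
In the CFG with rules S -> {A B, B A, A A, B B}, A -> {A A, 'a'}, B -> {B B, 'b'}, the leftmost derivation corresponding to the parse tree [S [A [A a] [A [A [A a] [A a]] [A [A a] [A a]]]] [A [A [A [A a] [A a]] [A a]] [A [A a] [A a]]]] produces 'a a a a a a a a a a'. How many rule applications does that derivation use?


Every bracketed nonterminal node [X ...] in the tree is produced by exactly one rule application.
Reading the tree off as a leftmost derivation:
  Step 1: S  =>  A A   (applied S -> A A)
  Step 2: A A  =>  A A A   (applied A -> A A)
  Step 3: A A A  =>  a A A   (applied A -> a)
  Step 4: a A A  =>  a A A A   (applied A -> A A)
  Step 5: a A A A  =>  a A A A A   (applied A -> A A)
  Step 6: a A A A A  =>  a a A A A   (applied A -> a)
  Step 7: a a A A A  =>  a a a A A   (applied A -> a)
  Step 8: a a a A A  =>  a a a A A A   (applied A -> A A)
  Step 9: a a a A A A  =>  a a a a A A   (applied A -> a)
  Step 10: a a a a A A  =>  a a a a a A   (applied A -> a)
  Step 11: a a a a a A  =>  a a a a a A A   (applied A -> A A)
  Step 12: a a a a a A A  =>  a a a a a A A A   (applied A -> A A)
  Step 13: a a a a a A A A  =>  a a a a a A A A A   (applied A -> A A)
  Step 14: a a a a a A A A A  =>  a a a a a a A A A   (applied A -> a)
  Step 15: a a a a a a A A A  =>  a a a a a a a A A   (applied A -> a)
  Step 16: a a a a a a a A A  =>  a a a a a a a a A   (applied A -> a)
  Step 17: a a a a a a a a A  =>  a a a a a a a a A A   (applied A -> A A)
  Step 18: a a a a a a a a A A  =>  a a a a a a a a a A   (applied A -> a)
  Step 19: a a a a a a a a a A  =>  a a a a a a a a a a   (applied A -> a)
Final yield: a a a a a a a a a a
Total rewrite steps: 19

19


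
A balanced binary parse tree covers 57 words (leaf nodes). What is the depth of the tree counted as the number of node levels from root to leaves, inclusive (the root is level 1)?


In a balanced binary tree with n leaves the deepest leaf is ceil(log2(n)) edges below the root,
so counting node levels inclusive of root and leaves gives ceil(log2(n)) + 1 levels.
log2(57) = 5.8329
ceil(5.8329) = 6
levels = 6 + 1 = 7

7


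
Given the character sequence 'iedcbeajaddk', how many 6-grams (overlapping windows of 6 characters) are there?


String 'iedcbeajaddk' has length L = 12.
Number of overlapping n-grams = L - n + 1
Substituting: 12 - 6 + 1 = 7

7


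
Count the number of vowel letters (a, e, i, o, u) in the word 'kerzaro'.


Scanning each character of 'kerzaro':
  Position 1: 'k' -> consonant (running count: 0)
  Position 2: 'e' -> vowel (running count: 1)
  Position 3: 'r' -> consonant (running count: 1)
  Position 4: 'z' -> consonant (running count: 1)
  Position 5: 'a' -> vowel (running count: 2)
  Position 6: 'r' -> consonant (running count: 2)
  Position 7: 'o' -> vowel (running count: 3)
Total vowels: 3

3


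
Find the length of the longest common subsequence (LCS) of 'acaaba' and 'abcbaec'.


DP table for LCS of 'acaaba' and 'abcbaec':
       a  b  c  b  a  e  c
    0  0  0  0  0  0  0  0
  a 0  1  1  1  1  1  1  1
  c 0  1  1  2  2  2  2  2
  a 0  1  1  2  2  3  3  3
  a 0  1  1  2  2  3  3  3
  b 0  1  2  2  3  3  3  3
  a 0  1  2  2  3  4  4  4
LCS: 'acba'
LCS length = 4

4


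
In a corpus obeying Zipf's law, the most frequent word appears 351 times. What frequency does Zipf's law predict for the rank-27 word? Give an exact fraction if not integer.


Zipf's law: freq(rank) = f1 / rank
f1 = 351, rank = 27
freq = 351 / 27
= 13

13
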